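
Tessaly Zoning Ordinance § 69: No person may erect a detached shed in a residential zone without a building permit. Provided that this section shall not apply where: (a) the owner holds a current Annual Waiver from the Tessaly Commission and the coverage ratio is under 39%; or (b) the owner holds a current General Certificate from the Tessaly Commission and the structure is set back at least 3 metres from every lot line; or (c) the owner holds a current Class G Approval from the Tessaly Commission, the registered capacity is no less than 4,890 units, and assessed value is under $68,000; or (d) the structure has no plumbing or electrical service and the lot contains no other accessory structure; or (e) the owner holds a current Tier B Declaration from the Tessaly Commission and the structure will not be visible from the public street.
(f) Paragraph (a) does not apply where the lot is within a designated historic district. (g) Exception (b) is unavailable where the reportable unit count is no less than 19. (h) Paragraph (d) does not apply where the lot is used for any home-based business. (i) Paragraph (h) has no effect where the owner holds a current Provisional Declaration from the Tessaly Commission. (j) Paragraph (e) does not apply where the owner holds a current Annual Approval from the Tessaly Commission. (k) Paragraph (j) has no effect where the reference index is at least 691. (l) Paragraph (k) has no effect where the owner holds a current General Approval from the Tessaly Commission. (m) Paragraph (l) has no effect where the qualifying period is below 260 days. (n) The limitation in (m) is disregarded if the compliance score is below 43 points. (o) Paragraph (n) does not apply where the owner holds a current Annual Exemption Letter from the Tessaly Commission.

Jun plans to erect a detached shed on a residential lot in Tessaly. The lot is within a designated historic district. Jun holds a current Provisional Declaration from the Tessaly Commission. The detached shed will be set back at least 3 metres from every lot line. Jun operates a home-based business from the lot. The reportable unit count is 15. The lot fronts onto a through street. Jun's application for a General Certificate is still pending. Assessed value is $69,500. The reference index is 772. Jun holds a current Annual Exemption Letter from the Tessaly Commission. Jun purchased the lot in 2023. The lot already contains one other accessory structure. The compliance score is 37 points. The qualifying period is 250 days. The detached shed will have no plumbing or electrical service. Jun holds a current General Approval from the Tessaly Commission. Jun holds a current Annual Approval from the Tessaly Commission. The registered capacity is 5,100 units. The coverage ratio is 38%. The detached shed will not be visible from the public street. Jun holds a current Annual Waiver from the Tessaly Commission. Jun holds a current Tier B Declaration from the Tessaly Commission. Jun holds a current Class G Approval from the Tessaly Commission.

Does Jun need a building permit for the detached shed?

No — exception (e) applies; Jun does not need a building permit.

Exception (a) is satisfied on its face — a current Annual Waiver is held; the coverage ratio is 38%, under the 39% limit. But applying paragraph (f): (f) operates — the lot is in a historic district. Exception (a) does not apply.
Exception (b) fails — the General Certificate is not current.
Exception (c) fails — assessed value is $69,500, not under $68,000.
Exception (d) fails — the lot already has another accessory structure.
Exception (e)'s conditions are all satisfied: a current Tier B Declaration is held; the structure will not be visible from the street. Considering the limiting provisions: (j) operates (a current Annual Approval is held), but is set aside by (k): (k) operates against (j): the reference index is 772, meeting the 691 threshold. (l) would limit (k) — a current General Approval is held — but (m) sets (l) aside: (m) operates against (l): the qualifying period is 250 days, below the 260 days limit. (n) is engaged (the compliance score is 37 points, below the 43 points limit), but is set aside by (o): (o) applies — a current Annual Exemption Letter is held. (e) remains available.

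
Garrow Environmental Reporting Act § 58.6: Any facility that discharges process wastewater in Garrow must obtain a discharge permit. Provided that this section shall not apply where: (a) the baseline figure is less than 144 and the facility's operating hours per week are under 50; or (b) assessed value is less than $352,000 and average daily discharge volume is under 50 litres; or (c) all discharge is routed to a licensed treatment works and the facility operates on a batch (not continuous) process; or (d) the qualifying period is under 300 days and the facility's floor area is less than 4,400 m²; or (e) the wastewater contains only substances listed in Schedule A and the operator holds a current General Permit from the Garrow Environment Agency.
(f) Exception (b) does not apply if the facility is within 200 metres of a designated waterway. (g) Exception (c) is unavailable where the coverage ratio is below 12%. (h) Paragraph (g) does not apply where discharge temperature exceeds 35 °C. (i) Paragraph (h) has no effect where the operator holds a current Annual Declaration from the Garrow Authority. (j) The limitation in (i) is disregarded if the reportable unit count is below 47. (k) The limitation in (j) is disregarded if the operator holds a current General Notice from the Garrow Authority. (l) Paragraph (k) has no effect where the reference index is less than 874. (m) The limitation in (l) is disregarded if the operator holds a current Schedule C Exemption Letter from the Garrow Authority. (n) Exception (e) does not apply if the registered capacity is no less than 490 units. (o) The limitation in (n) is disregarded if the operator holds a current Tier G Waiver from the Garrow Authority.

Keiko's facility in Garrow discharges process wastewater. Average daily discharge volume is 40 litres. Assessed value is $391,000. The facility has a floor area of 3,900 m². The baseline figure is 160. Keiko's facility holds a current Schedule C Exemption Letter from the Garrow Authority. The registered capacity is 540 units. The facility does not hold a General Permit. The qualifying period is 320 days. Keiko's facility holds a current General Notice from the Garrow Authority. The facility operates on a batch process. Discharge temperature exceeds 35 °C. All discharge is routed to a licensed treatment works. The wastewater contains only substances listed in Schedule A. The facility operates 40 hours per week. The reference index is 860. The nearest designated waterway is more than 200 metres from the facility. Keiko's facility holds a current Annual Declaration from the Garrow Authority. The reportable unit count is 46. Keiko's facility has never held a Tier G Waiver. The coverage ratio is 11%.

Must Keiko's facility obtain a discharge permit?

Exception (a) does not apply: the baseline figure is 160, not less than 144.
Exception (b) requires that assessed value is less than $352,000; but assessed value is $391,000, not less than $352,000, so (b) is unavailable.
Exception (c) is satisfied on its face — discharge is routed to a licensed treatment works; the facility operates on a batch process. However, paragraphs (g)–(m) must be considered: (g) operates against (c): the coverage ratio is 11%, below the 12% limit. (h) is engaged (discharge temperature exceeds 35 °C), but is displaced by (i): (i) operates against (h): a current Annual Declaration is held. (j) is triggered (the reportable unit count is 46, below the 47 limit), but is overridden by (k): (k) is engaged — a current General Notice is held. (l) would limit (k) — the reference index is 860, less than the 874 limit — but (m) sets (l) aside: (m) operates against (l): a current Schedule C Exemption Letter is held. So (c) is unavailable.
Exception (d) does not apply: the qualifying period is 320 days, not under 300 days.
Exception (e) fails — no General Permit is held.
None of the exceptions is available; § 58.6 applies in full.

Yes — Keiko's facility must obtain a discharge permit.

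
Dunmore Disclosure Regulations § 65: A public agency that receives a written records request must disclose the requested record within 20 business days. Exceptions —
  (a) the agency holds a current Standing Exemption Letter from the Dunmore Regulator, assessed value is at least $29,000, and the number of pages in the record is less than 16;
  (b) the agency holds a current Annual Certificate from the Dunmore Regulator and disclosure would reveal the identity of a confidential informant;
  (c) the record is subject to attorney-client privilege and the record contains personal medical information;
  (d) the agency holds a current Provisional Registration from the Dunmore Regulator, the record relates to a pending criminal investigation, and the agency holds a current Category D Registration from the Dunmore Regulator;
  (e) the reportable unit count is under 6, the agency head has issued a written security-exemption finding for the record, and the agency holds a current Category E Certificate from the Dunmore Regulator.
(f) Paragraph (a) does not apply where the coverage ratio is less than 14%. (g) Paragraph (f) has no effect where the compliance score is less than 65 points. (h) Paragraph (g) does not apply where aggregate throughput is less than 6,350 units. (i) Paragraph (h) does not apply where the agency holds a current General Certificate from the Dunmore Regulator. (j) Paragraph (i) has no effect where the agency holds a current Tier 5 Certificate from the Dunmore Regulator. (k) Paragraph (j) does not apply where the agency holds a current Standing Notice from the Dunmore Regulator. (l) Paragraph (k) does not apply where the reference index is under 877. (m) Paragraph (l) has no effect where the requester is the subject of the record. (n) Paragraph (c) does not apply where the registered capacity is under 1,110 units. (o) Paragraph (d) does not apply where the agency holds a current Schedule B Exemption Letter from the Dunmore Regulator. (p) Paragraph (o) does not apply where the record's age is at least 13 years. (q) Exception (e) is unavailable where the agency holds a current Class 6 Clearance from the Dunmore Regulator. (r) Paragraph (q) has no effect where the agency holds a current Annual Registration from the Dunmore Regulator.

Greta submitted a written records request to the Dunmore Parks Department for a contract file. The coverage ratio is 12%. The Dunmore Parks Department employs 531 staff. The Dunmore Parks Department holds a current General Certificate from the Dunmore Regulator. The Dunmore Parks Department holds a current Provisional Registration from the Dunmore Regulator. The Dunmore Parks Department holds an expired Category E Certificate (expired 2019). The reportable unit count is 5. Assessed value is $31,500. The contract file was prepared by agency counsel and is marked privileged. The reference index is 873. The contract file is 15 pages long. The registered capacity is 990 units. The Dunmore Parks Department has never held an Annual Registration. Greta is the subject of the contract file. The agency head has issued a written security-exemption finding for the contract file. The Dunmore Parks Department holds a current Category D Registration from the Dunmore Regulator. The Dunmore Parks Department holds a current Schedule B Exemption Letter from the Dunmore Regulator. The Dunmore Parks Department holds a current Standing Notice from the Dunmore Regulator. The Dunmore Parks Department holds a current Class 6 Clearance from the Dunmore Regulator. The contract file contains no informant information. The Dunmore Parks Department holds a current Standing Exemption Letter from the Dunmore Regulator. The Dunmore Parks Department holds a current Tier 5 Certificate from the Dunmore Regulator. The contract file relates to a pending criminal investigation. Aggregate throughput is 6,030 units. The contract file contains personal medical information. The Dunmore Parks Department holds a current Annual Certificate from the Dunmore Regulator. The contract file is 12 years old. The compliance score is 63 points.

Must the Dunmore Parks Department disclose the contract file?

No — exception (a) applies; the Dunmore Parks Department is not required to disclose the contract file.

Exception (a) is satisfied on its face — a current Standing Exemption Letter is held; assessed value is $31,500, meeting the $29,000 threshold; the number of pages in the record is 15, less than the 16 limit. As to paragraphs (f)–(m): (f) would limit (a) — the coverage ratio is 12%, less than the 14% limit — but (g) sets (f) aside: (g) applies — the compliance score is 63 points, less than the 65 points limit. (h) would limit (g) — aggregate throughput is 6,030 units, less than the 6,350 units limit — but (i) sets (h) aside: (i) is triggered — a current General Certificate is held. (j) operates (a current Tier 5 Certificate is held), but is itself disapplied by (k): (k) operates against (j): a current Standing Notice is held. (l) is triggered (the reference index is 873, under the 877 limit), but yields to (m): (m) operates against (l): Greta is the subject of the contract file. So (a) applies.
Exception (b) requires that disclosure would reveal the identity of a confidential informant; but the contract file contains no informant information, so (b) is unavailable.
Exception (c) is satisfied on its face — the contract file is privileged; the contract file contains personal medical information. However, paragraph (n) must be considered: (n) operates against (c): the registered capacity is 990 units, under the 1,110 units limit. So (c) is unavailable.
Exception (d): a current Provisional Registration is held; the contract file relates to a pending investigation; a current Category D Registration is held — every condition holds. But applying paragraphs (o)–(p): (o) operates against (d): a current Schedule B Exemption Letter is held. (p) is not engaged (the record's age is 12 years, short of 13 years), so (o) stands. (d) is therefore removed.
Exception (e) fails — no current Category E Certificate is held.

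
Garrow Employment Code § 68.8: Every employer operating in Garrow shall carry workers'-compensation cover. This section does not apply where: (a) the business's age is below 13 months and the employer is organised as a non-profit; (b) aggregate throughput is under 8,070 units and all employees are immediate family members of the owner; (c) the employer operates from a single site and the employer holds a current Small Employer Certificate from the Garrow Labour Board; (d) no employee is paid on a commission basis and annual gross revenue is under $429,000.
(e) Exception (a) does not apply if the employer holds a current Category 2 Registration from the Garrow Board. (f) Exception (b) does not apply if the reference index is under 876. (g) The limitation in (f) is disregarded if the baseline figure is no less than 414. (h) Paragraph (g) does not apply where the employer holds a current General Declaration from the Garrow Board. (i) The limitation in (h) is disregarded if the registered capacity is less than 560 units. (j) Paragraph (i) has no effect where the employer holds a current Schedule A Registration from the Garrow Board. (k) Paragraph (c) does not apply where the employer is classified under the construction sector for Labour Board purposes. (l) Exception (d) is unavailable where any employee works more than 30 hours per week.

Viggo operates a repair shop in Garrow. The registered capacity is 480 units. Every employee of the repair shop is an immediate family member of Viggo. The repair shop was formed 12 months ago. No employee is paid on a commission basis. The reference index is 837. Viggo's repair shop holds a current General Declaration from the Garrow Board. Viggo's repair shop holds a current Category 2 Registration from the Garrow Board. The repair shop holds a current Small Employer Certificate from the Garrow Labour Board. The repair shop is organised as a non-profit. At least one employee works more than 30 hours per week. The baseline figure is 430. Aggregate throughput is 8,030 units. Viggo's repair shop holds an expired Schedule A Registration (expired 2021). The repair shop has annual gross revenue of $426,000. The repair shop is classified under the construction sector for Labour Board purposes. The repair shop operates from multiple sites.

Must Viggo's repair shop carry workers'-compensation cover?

Exception (a) is satisfied on its face — the business's age is 12 months, below the 13 months limit; the employer is a non-profit. However, paragraph (e) must be considered: (e) operates against (a): a current Category 2 Registration is held. So (a) is unavailable.
Exception (b)'s conditions are all satisfied: aggregate throughput is 8,030 units, under the 8,070 units limit; every employee is an immediate family member. Under paragraphs (f)–(j): (f) is engaged (the reference index is 837, under the 876 limit), but is displaced by (g): (g) operates against (f): the baseline figure is 430, meeting the 414 threshold. (h) would limit (g) — a current General Declaration is held — but (i) sets (h) aside: (i) operates against (h): the registered capacity is 480 units, less than the 560 units limit. (j) is not triggered (the Schedule A Registration is not current), so (i) stands. So (b) applies.
Exception (c) fails — the employer operates from multiple sites.
Exception (d)'s conditions are all satisfied: no employee is paid on commission; annual gross revenue is $426,000, under the $429,000 limit. Turning to paragraph (l): (l) is triggered — at least one employee exceeds 30 hours/week. Exception (d) does not apply.

No — exception (b) applies; Viggo's repair shop is not required to carry workers'-compensation cover.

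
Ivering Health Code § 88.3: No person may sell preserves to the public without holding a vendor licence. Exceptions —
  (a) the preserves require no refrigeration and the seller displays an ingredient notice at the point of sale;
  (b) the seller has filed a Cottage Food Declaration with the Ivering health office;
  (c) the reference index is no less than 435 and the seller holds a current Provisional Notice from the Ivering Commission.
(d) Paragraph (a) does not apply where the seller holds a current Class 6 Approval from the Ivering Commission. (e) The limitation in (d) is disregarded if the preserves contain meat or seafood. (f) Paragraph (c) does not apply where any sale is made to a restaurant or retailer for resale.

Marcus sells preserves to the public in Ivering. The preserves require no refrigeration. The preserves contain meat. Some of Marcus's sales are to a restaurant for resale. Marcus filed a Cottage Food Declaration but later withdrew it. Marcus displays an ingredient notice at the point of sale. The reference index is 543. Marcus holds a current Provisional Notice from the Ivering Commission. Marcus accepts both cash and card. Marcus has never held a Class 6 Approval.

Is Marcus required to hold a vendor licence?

All of (a)'s requirements are met (the preserves are shelf-stable; an ingredient notice is displayed). Under paragraphs (d)–(e): (d), which would limit (a), is inapplicable: no current Class 6 Approval is held. (a) remains available.
Exception (b) fails — the Cottage Food Declaration was withdrawn.
Exception (c): the reference index is 543, meeting the 435 threshold; a current Provisional Notice is held — every condition holds. But: (f) applies — some sales are to a restaurant for resale. So (c) is unavailable.

No — exception (a) applies; Marcus is not required to hold a vendor licence.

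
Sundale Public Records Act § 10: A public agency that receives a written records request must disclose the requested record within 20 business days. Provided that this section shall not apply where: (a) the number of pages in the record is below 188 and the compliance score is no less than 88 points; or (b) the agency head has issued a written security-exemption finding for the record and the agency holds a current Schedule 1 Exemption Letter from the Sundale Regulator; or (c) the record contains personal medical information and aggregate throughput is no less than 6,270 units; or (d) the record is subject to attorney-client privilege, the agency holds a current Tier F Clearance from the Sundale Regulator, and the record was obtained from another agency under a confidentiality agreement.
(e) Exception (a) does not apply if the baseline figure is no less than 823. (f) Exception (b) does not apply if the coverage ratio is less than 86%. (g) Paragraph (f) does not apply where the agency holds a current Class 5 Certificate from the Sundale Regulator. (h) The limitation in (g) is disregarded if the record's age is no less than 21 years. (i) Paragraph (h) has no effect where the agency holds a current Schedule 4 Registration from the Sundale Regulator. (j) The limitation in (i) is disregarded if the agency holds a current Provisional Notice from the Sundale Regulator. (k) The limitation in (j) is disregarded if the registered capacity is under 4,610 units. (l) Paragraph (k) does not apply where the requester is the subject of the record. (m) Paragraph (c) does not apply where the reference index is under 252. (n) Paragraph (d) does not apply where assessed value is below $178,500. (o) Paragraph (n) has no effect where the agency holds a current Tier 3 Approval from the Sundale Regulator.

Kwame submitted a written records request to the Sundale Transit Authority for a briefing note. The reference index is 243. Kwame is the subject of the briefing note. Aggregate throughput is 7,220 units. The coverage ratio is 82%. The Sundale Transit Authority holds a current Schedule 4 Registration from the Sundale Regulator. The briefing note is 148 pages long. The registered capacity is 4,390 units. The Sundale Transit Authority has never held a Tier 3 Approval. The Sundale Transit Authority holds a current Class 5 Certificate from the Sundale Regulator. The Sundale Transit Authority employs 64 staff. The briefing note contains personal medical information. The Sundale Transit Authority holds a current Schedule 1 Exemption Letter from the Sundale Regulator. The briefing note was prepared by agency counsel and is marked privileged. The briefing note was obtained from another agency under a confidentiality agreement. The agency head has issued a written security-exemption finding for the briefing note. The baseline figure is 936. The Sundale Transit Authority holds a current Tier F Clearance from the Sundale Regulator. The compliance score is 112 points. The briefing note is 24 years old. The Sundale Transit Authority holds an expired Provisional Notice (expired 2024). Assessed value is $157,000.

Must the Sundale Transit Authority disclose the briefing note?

Exception (a): the number of pages in the record is 148, below the 188 limit; the compliance score is 112 points, meeting the 88 points threshold — every condition holds. But: (e) is triggered — the baseline figure is 936, meeting the 823 threshold. (a) is therefore removed.
All of (b)'s requirements are met (a written security-exemption finding has been issued; a current Schedule 1 Exemption Letter is held). Applying paragraphs (f)–(l): (f) operates (the coverage ratio is 82%, less than the 86% limit), but is displaced by (g): (g) operates against (f): a current Class 5 Certificate is held. (h) is engaged (the record's age is 24 years, meeting the 21 years threshold), but is set aside by (i): (i) operates against (h): a current Schedule 4 Registration is held. (j) is not triggered (the Provisional Notice is not current), so (i) stands. (b) remains available.
Exception (c) is satisfied on its face — the briefing note contains personal medical information; aggregate throughput is 7,220 units, meeting the 6,270 units threshold. Turning to paragraph (m): (m) is engaged — the reference index is 243, under the 252 limit. (c) is therefore removed.
Exception (d) is satisfied on its face — the briefing note is privileged; a current Tier F Clearance is held; the briefing note was obtained under a confidentiality agreement. However, paragraphs (n)–(o) must be considered: (n) operates against (d): assessed value is $157,000, below the $178,500 limit. (o), which would lift (n), is inapplicable — there is no Tier 3 Approval in force. So (d) is unavailable.

No — exception (b) applies; the Sundale Transit Authority is not required to disclose the briefing note.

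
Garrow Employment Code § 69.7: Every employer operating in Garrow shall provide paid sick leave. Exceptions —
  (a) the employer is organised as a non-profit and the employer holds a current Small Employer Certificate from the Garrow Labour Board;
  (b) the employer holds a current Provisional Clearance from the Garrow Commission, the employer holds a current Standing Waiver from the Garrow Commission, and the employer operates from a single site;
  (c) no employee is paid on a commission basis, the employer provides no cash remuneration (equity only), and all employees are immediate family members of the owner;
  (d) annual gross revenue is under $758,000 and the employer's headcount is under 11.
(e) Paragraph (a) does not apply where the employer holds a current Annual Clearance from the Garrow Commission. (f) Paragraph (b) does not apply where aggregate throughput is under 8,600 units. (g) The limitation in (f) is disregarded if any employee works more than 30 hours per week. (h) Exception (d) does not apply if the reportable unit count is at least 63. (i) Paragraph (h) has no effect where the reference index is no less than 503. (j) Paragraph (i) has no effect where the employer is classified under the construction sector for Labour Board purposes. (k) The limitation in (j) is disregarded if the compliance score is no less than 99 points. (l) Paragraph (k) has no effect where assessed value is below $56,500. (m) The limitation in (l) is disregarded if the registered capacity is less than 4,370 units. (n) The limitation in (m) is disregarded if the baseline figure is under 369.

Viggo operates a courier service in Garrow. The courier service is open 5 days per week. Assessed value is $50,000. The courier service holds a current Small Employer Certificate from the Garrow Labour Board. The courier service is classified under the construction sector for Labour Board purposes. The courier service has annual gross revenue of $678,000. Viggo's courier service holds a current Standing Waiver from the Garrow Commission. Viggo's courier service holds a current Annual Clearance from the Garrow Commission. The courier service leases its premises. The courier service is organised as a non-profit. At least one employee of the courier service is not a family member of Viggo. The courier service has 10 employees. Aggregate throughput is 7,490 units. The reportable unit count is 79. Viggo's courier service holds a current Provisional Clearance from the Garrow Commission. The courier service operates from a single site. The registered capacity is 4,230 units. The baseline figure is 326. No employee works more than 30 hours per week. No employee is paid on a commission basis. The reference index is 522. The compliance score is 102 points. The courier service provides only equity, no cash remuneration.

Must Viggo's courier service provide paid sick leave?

Exception (a)'s conditions are all satisfied: the employer is a non-profit; a current Small Employer Certificate is held. Turning to paragraph (e): (e) operates — a current Annual Clearance is held. (a) is therefore removed.
Exception (b): a current Provisional Clearance is held; a current Standing Waiver is held; the employer operates from a single site — every condition holds. But: (f) operates against (b): aggregate throughput is 7,490 units, under the 8,600 units limit. (g), which would lift (f), is inapplicable — no employee exceeds 30 hours/week. So (b) is unavailable.
Exception (c) does not apply: at least one employee is not a family member.
Exception (d): annual gross revenue is $678,000, under the $758,000 limit; the employer's headcount is 10, under the 11 limit — every condition holds. However, paragraphs (h)–(n) must be considered: (h) operates — the reportable unit count is 79, meeting the 63 threshold. (i) would limit (h) — the reference index is 522, meeting the 503 threshold — but (j) sets (i) aside: (j) operates against (i): the courier service is classified under the construction sector. (k) operates (the compliance score is 102 points, meeting the 99 points threshold), but is displaced by (l): (l) is engaged — assessed value is $50,000, below the $56,500 limit. (m) applies (the registered capacity is 4,230 units, less than the 4,370 units limit), but is overridden by (n): (n) applies — the baseline figure is 326, under the 369 limit. Exception (d) does not apply.
No exception applies. The general rule governs.

Yes — Viggo's courier service must provide paid sick leave.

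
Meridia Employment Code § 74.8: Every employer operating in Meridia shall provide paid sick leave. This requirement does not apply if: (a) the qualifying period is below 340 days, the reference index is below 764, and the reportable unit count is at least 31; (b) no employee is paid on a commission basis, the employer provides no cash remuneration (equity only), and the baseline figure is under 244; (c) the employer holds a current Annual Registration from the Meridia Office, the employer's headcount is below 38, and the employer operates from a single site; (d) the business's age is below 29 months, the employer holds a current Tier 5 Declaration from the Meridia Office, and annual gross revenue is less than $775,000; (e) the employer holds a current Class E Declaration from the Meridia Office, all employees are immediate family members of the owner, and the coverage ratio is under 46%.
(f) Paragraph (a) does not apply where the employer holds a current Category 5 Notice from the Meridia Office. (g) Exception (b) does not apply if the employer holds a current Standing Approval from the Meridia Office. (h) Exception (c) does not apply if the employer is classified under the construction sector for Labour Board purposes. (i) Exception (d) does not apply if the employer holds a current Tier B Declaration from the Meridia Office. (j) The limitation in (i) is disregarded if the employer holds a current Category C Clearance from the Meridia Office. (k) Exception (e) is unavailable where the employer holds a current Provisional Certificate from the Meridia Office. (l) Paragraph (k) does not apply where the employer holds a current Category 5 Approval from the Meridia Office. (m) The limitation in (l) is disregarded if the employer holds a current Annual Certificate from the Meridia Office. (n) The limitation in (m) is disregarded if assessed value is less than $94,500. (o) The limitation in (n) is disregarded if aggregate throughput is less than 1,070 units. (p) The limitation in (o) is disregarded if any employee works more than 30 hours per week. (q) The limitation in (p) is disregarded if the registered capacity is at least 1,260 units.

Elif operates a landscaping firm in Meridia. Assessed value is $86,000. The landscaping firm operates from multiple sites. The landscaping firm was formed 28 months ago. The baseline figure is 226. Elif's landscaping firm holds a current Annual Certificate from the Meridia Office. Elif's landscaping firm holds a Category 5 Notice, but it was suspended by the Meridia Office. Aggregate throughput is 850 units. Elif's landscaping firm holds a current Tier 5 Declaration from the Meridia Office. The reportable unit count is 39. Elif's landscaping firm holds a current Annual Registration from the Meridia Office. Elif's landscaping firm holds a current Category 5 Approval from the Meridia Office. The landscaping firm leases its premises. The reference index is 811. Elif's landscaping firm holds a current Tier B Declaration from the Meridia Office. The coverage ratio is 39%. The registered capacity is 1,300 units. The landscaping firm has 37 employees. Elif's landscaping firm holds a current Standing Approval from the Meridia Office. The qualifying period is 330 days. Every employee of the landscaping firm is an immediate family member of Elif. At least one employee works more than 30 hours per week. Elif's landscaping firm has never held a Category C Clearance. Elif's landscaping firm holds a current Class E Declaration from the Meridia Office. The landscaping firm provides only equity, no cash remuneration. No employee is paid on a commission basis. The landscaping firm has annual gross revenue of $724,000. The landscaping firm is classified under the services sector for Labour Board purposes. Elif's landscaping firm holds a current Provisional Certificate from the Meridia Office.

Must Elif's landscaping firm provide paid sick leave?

Yes — Elif's landscaping firm must provide paid sick leave.

Exception (a) requires that the reference index is below 764; but the reference index is 811, not below 764, so (a) is unavailable.
Exception (b) is satisfied on its face — no employee is paid on commission; remuneration is equity-only; the baseline figure is 226, under the 244 limit. But: (g) operates against (b): a current Standing Approval is held. So (b) is unavailable.
Exception (c) requires that the employer operates from a single site; but the employer operates from multiple sites, so (c) is unavailable.
All of (d)'s requirements are met (the business's age is 28 months, below the 29 months limit; a current Tier 5 Declaration is held; annual gross revenue is $724,000, less than the $775,000 limit). However, paragraphs (i)–(j) must be considered: (i) operates against (d): a current Tier B Declaration is held. (j), which would lift (i), does not operate here — the Category C Clearance is not current. So (d) is unavailable.
Exception (e)'s conditions are all satisfied: a current Class E Declaration is held; every employee is an immediate family member; the coverage ratio is 39%, under the 46% limit. But applying paragraphs (k)–(q): (k) operates against (e): a current Provisional Certificate is held. (l) applies (a current Category 5 Approval is held), but is itself disapplied by (m): (m) operates against (l): a current Annual Certificate is held. (n) applies (assessed value is $86,000, less than the $94,500 limit), but yields to (o): (o) is triggered — aggregate throughput is 850 units, less than the 1,070 units limit. (p) operates (at least one employee exceeds 30 hours/week), but is set aside by (q): (q) operates against (p): the registered capacity is 1,300 units, meeting the 1,260 units threshold. (e) is therefore removed.
None of the exceptions is available; § 74.8 applies in full.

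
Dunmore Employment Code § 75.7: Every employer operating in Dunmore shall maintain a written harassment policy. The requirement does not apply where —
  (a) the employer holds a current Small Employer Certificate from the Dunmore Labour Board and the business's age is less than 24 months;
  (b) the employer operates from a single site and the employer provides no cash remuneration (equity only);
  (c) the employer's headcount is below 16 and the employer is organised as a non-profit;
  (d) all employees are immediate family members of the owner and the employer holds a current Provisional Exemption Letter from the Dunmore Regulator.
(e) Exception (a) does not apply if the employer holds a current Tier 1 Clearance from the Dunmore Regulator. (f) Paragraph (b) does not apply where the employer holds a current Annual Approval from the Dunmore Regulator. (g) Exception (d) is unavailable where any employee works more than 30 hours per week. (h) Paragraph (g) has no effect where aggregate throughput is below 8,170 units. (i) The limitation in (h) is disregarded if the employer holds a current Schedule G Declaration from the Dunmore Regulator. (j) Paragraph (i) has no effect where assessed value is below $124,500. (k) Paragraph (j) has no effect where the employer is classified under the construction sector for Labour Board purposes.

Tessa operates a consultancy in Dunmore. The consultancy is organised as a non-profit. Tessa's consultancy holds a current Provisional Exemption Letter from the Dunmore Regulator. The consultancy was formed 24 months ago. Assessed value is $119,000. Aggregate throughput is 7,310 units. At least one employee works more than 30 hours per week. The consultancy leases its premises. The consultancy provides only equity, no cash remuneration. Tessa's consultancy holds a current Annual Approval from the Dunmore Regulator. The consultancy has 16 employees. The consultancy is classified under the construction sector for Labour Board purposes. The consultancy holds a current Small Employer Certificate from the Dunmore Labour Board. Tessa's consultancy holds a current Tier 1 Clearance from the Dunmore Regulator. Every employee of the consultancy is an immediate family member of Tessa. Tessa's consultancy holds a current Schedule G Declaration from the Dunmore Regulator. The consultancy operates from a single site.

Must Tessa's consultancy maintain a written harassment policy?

Exception (a) requires that the business's age is less than 24 months; but the business's age is 24 months, not less than 24 months, so (a) is unavailable.
Exception (b)'s conditions are all satisfied: the employer operates from a single site; remuneration is equity-only. But applying paragraph (f): (f) operates against (b): a current Annual Approval is held. So (b) is unavailable.
Exception (c) requires that the employer's headcount is below 16; but the employer's headcount is 16, not below 16, so (c) is unavailable.
Exception (d): every employee is an immediate family member; a current Provisional Exemption Letter is held — every condition holds. But: (g) operates against (d): at least one employee exceeds 30 hours/week. (h) would limit (g) — aggregate throughput is 7,310 units, below the 8,170 units limit — but (i) sets (h) aside: (i) is engaged — a current Schedule G Declaration is held. (j) would limit (i) — assessed value is $119,000, below the $124,500 limit — but (k) sets (j) aside: (k) is triggered — the consultancy is classified under the construction sector. Exception (d) does not apply.
No exception displaces § 75.7.

Yes — Tessa's consultancy must maintain a written harassment policy.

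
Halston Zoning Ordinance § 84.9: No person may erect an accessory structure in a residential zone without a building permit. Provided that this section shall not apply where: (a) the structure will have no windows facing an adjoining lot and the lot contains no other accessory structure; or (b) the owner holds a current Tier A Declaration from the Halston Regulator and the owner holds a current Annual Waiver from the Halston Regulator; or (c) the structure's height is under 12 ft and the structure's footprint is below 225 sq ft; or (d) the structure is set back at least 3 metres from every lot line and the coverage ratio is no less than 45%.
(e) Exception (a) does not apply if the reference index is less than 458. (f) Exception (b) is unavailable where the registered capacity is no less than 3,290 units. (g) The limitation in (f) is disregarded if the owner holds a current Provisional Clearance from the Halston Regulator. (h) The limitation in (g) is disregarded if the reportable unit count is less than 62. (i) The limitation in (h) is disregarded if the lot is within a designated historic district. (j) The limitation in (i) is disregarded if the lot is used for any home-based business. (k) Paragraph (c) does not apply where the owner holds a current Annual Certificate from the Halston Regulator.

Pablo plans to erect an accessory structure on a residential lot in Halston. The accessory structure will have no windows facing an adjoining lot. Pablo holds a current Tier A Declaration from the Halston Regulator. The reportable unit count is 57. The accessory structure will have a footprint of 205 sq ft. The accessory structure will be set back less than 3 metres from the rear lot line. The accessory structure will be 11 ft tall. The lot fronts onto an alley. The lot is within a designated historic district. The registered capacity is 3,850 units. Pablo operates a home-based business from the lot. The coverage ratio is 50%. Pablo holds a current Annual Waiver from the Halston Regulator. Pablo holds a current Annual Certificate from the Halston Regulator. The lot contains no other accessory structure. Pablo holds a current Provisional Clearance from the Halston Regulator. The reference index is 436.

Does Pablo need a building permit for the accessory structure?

All of (a)'s requirements are met (no windows face an adjoining lot; the lot has no other accessory structure). However, paragraph (e) must be considered: (e) operates against (a): the reference index is 436, less than the 458 limit. So (a) is unavailable.
All of (b)'s requirements are met (a current Tier A Declaration is held; a current Annual Waiver is held). Turning to paragraphs (f)–(j): (f) operates — the registered capacity is 3,850 units, meeting the 3,290 units threshold. (g) would limit (f) — a current Provisional Clearance is held — but (h) sets (g) aside: (h) applies — the reportable unit count is 57, less than the 62 limit. (i) would limit (h) — the lot is in a historic district — but (j) sets (i) aside: (j) operates against (i): a home-based business operates on the lot. So (b) is unavailable.
Exception (c) is satisfied on its face — the structure's height is 11 ft, under the 12 ft limit; the structure's footprint is 205 sq ft, below the 225 sq ft limit. But: (k) operates — a current Annual Certificate is held. So (c) is unavailable.
Exception (d) does not apply: the rear setback is under 3 m.
No exception is made out. Pablo falls within the general rule.

Yes — Pablo must obtain a building permit.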